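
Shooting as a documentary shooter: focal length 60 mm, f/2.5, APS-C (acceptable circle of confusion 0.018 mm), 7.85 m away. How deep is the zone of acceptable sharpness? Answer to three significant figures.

Hyperfocal distance H = f²/(N·c) + f = 60²/(2.5 × 0.018) + 60 = 3600/0.045 + 60 ≈ 80060.0 mm ≈ 80.06 m.
Near limit Dn = s·(H − f)/(H + s − 2f) = 7850 × (80060.0 − 60) / (80060.0 + 7850 − 2 × 60) = 7850 × 80000.0 / 87790.0 ≈ 7153.4 mm.
Far limit Df = s·(H − f)/(H − s) = 7850 × (80060.0 − 60) / (80060.0 − 7850) = 7850 × 80000.0 / 72210.0 ≈ 8696.9 mm.
Depth of field = Df − Dn = 8696.9 − 7153.4 ≈ 1543.5 mm ≈ 1.54 m.

1.54 m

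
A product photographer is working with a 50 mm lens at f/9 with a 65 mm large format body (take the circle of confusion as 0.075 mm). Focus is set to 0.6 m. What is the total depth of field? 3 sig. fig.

182 mm

Hyperfocal distance H = f²/(N·c) + f = 50²/(9 × 0.075) + 50 = 2500/0.675 + 50 ≈ 3753.7 mm ≈ 3.754 m.
Near limit Dn = s·(H − f)/(H + s − 2f) = 600 × (3753.7 − 50) / (3753.7 + 600 − 2 × 50) = 600 × 3703.7 / 4253.7 ≈ 522.42 mm.
Far limit Df = s·(H − f)/(H − s) = 600 × (3753.7 − 50) / (3753.7 − 600) = 600 × 3703.7 / 3153.7 ≈ 704.64 mm.
Depth of field = Df − Dn = 704.64 − 522.42 ≈ 182.22 mm.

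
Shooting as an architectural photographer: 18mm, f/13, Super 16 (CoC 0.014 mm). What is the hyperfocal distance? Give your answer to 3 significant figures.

1.80 m

Hyperfocal distance H = f²/(N·c) + f = 18²/(13 × 0.014) + 18 = 324/0.182 + 18 ≈ 1798.2 mm ≈ 1.80 m.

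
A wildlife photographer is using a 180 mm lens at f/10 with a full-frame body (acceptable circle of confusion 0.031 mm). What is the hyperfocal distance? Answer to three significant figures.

Hyperfocal distance H = f²/(N·c) + f = 180²/(10 × 0.031) + 180 = 32400/0.31 + 180 ≈ 104696.1 mm ≈ 105 m.

105 m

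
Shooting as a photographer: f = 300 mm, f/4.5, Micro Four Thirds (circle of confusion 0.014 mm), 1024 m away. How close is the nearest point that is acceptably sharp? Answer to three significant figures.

597 m

Hyperfocal distance H = f²/(N·c) + f = 300²/(4.5 × 0.014) + 300 = 90000/0.063 + 300 ≈ 1428871.4 mm ≈ 1429 m.
Near limit Dn = s·(H − f)/(H + s − 2f) = 1024000 × (1428871.4 − 300) / (1428871.4 + 1024000 − 2 × 300) = 1024000 × 1428571.4 / 2452271.4 ≈ 596531 mm ≈ 597 m.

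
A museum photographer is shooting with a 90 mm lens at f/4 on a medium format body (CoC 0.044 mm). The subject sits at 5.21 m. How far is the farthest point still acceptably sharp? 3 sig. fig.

Hyperfocal distance H = f²/(N·c) + f = 90²/(4 × 0.044) + 90 = 8100/0.176 + 90 ≈ 46112.7 mm ≈ 46.11 m.
Far limit Df = s·(H − f)/(H − s) = 5210 × (46112.7 − 90) / (46112.7 − 5210) = 5210 × 46022.7 / 40902.7 ≈ 5862.2 mm ≈ 5.86 m.

5.86 m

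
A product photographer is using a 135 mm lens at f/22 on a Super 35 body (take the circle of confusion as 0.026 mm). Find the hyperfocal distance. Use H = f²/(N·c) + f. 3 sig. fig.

32.0 m

Hyperfocal distance H = f²/(N·c) + f = 135²/(22 × 0.026) + 135 = 18225/0.572 + 135 ≈ 31996.9 mm ≈ 32.0 m.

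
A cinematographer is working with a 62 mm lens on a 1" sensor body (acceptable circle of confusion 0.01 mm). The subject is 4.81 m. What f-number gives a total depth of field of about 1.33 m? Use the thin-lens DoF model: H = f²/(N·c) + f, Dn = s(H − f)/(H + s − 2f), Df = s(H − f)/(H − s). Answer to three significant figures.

f/11

Write h = H − f = f²/(N·c). The thin-lens limits are Dn = s·h/(h + (s−f)) and Df = s·h/(h − (s−f)), so DoF = Df − Dn = 2·s·(s−f)·h / (h² − (s−f)²).
That is a quadratic in h: DoF·h² − 2·s·(s−f)·h − DoF·(s−f)² = 0 ⇒ h = (s−f)·(s + √(s² + DoF²)) / DoF = 4748 × (4810 + √(4810² + 1330²)) / 1330 = 4748 × (4810 + 4990.49) / 1330 ≈ 34987 mm.
Then N = f²/(c·h) = 62² / (0.01 × 34987) = 3844 / 349.87 ≈ 11.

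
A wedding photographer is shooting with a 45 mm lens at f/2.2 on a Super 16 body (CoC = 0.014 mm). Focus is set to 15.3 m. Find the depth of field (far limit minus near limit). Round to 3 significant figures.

7.50 m

Hyperfocal distance H = f²/(N·c) + f = 45²/(2.2 × 0.014) + 45 = 2025/0.0308 + 45 ≈ 65791.8 mm ≈ 65.79 m.
Near limit Dn = s·(H − f)/(H + s − 2f) = 15300 × (65791.8 − 45) / (65791.8 + 15300 − 2 × 45) = 15300 × 65746.8 / 81001.8 ≈ 12418.6 mm.
Far limit Df = s·(H − f)/(H − s) = 15300 × (65791.8 − 45) / (65791.8 − 15300) = 15300 × 65746.8 / 50491.8 ≈ 19922.6 mm.
Depth of field = Df − Dn = 19922.6 − 12418.6 ≈ 7504.0 mm ≈ 7.50 m.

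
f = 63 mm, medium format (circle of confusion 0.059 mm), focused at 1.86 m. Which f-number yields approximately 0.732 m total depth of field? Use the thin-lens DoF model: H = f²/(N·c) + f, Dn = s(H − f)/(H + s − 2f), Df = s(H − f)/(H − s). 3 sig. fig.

Write h = H − f = f²/(N·c). The thin-lens limits are Dn = s·h/(h + (s−f)) and Df = s·h/(h − (s−f)), so DoF = Df − Dn = 2·s·(s−f)·h / (h² − (s−f)²).
That is a quadratic in h: DoF·h² − 2·s·(s−f)·h − DoF·(s−f)² = 0 ⇒ h = (s−f)·(s + √(s² + DoF²)) / DoF = 1797 × (1860 + √(1860² + 732²)) / 732 = 1797 × (1860 + 1998.86) / 732 ≈ 9473.2 mm.
Then N = f²/(c·h) = 63² / (0.059 × 9473.2) = 3969 / 558.92 ≈ 7.10.

f/7.10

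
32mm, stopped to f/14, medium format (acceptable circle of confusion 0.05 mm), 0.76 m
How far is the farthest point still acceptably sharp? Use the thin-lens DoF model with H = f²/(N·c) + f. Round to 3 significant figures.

1.51 m

Hyperfocal distance H = f²/(N·c) + f = 32²/(14 × 0.05) + 32 = 1024/0.7 + 32 ≈ 1494.9 mm ≈ 1.495 m.
Far limit Df = s·(H − f)/(H − s) = 760 × (1494.9 − 32) / (1494.9 − 760) = 760 × 1462.9 / 734.9 ≈ 1512.9 mm ≈ 1.51 m.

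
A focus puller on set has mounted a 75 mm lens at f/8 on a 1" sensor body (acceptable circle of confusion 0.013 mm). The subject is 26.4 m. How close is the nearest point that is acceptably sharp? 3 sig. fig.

17.8 m

Hyperfocal distance H = f²/(N·c) + f = 75²/(8 × 0.013) + 75 = 5625/0.104 + 75 ≈ 54161.5 mm ≈ 54.16 m.
Near limit Dn = s·(H − f)/(H + s − 2f) = 26400 × (54161.5 − 75) / (54161.5 + 26400 − 2 × 75) = 26400 × 54086.5 / 80411.5 ≈ 17757 mm ≈ 17.8 m.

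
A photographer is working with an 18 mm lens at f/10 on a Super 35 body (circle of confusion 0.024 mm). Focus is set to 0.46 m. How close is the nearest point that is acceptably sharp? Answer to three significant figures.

Hyperfocal distance H = f²/(N·c) + f = 18²/(10 × 0.024) + 18 = 324/0.24 + 18 ≈ 1368.0 mm ≈ 1.368 m.
Near limit Dn = s·(H − f)/(H + s − 2f) = 460 × (1368.0 − 18) / (1368.0 + 460 − 2 × 18) = 460 × 1350.0 / 1792.0 ≈ 346.54 mm.

347 mm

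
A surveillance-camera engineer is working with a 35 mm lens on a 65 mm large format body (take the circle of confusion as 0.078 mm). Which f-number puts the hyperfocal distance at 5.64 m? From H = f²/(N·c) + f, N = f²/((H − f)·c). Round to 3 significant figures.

Rearrange H = f²/(N·c) + f for N: N = f² / ((H − f)·c).
N = 35² / ((5640 − 35) × 0.078) = 1225 / 437.2 ≈ 2.80.

f/2.80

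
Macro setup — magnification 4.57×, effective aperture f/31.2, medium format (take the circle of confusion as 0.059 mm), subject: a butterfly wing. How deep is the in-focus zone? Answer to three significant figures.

0.176 mm

At magnification m, DoF ≈ 2·N_eff·c/m² = 2 × 31.2 × 0.059 / 4.57² = 3.682 / 20.88 ≈ 0.176 mm.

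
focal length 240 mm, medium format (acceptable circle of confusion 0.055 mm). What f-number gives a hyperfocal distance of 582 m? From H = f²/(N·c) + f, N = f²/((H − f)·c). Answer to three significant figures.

f/1.80

Rearrange H = f²/(N·c) + f for N: N = f² / ((H − f)·c).
N = 240² / ((582000 − 240) × 0.055) = 57600 / 31997 ≈ 1.80.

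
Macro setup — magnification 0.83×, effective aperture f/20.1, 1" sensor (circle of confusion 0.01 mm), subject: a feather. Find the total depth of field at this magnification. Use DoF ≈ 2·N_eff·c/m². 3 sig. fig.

At magnification m, DoF ≈ 2·N_eff·c/m² = 2 × 20.1 × 0.01 / 0.83² = 0.402 / 0.6889 ≈ 0.584 mm.

0.584 mm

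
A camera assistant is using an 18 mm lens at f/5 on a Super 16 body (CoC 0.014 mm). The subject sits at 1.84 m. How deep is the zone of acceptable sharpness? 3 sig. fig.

1.71 m

Hyperfocal distance H = f²/(N·c) + f = 18²/(5 × 0.014) + 18 = 324/0.07 + 18 ≈ 4646.6 mm ≈ 4.647 m.
Near limit Dn = s·(H − f)/(H + s − 2f) = 1840 × (4646.6 − 18) / (4646.6 + 1840 − 2 × 18) = 1840 × 4628.6 / 6450.6 ≈ 1320.3 mm.
Far limit Df = s·(H − f)/(H − s) = 1840 × (4646.6 − 18) / (4646.6 − 1840) = 1840 × 4628.6 / 2806.6 ≈ 3034.5 mm.
Depth of field = Df − Dn = 3034.5 − 1320.3 ≈ 1714.2 mm ≈ 1.71 m.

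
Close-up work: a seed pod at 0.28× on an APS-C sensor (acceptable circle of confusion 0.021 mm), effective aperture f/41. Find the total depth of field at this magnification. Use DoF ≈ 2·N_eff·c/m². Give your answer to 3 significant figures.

At magnification m, DoF ≈ 2·N_eff·c/m² = 2 × 41 × 0.021 / 0.28² = 1.722 / 0.0784 ≈ 22 mm.

22.0 mm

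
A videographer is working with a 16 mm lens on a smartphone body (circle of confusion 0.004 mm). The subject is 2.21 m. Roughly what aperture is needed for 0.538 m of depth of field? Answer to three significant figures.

Write h = H − f = f²/(N·c). The thin-lens limits are Dn = s·h/(h + (s−f)) and Df = s·h/(h − (s−f)), so DoF = Df − Dn = 2·s·(s−f)·h / (h² − (s−f)²).
That is a quadratic in h: DoF·h² − 2·s·(s−f)·h − DoF·(s−f)² = 0 ⇒ h = (s−f)·(s + √(s² + DoF²)) / DoF = 2194 × (2210 + √(2210² + 538²)) / 538 = 2194 × (2210 + 2274.54) / 538 ≈ 18288 mm.
Then N = f²/(c·h) = 16² / (0.004 × 18288) = 256 / 73.153 ≈ 3.50.

f/3.50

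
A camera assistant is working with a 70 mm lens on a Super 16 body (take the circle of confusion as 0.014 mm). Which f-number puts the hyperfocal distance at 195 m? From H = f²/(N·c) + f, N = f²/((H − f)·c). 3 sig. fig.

f/1.80

Rearrange H = f²/(N·c) + f for N: N = f² / ((H − f)·c).
N = 70² / ((195000 − 70) × 0.014) = 4900 / 2729 ≈ 1.80.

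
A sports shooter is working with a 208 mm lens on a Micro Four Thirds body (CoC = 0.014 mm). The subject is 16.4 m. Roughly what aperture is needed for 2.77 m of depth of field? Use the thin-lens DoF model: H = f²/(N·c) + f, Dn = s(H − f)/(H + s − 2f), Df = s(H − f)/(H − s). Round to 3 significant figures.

Write h = H − f = f²/(N·c). The thin-lens limits are Dn = s·h/(h + (s−f)) and Df = s·h/(h − (s−f)), so DoF = Df − Dn = 2·s·(s−f)·h / (h² − (s−f)²).
That is a quadratic in h: DoF·h² − 2·s·(s−f)·h − DoF·(s−f)² = 0 ⇒ h = (s−f)·(s + √(s² + DoF²)) / DoF = 16192 × (16400 + √(16400² + 2770²)) / 2770 = 16192 × (16400 + 16632.3) / 2770 ≈ 193090 mm.
Then N = f²/(c·h) = 208² / (0.014 × 193090) = 43264 / 2703.3 ≈ 16.

f/16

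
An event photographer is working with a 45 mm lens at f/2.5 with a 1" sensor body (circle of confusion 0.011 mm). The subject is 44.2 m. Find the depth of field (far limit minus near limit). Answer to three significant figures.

82.8 m

Hyperfocal distance H = f²/(N·c) + f = 45²/(2.5 × 0.011) + 45 = 2025/0.0275 + 45 ≈ 73681.4 mm ≈ 73.68 m.
Near limit Dn = s·(H − f)/(H + s − 2f) = 44200 × (73681.4 − 45) / (73681.4 + 44200 − 2 × 45) = 44200 × 73636.4 / 117791.4 ≈ 27631 mm.
Far limit Df = s·(H − f)/(H − s) = 44200 × (73681.4 − 45) / (73681.4 − 44200) = 44200 × 73636.4 / 29481.4 ≈ 110399 mm.
Depth of field = Df − Dn = 110399 − 27631 ≈ 82768 mm ≈ 82.8 m.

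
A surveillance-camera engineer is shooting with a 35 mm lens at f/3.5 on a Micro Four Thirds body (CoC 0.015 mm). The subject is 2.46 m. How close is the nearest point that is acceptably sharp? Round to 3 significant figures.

2.23 m

Hyperfocal distance H = f²/(N·c) + f = 35²/(3.5 × 0.015) + 35 = 1225/0.0525 + 35 ≈ 23368.3 mm ≈ 23.37 m.
Near limit Dn = s·(H − f)/(H + s − 2f) = 2460 × (23368.3 − 35) / (23368.3 + 2460 − 2 × 35) = 2460 × 23333.3 / 25758.3 ≈ 2228.4 mm ≈ 2.23 m.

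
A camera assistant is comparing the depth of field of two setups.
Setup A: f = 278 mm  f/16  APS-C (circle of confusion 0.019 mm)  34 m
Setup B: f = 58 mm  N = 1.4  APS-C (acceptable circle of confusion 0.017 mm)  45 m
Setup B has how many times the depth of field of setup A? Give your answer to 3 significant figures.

Setup A: H = 278²/(16×0.019) + 278 ≈ 254501.7 mm; DoF = Df − Dn = 39199.7 − 30018.2 ≈ 9181.5 mm.
Setup B: H = 58²/(1.4×0.017) + 58 ≈ 141402.5 mm; DoF = Df − Dn = 65979 − 34144 ≈ 31835 mm.
Ratio = 31835 / 9181.5 ≈ 3.47.

3.47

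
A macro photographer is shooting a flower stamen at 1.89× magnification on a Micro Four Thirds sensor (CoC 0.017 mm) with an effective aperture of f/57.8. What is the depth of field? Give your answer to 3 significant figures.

0.550 mm

At magnification m, DoF ≈ 2·N_eff·c/m² = 2 × 57.8 × 0.017 / 1.89² = 1.965 / 3.572 ≈ 0.55 mm.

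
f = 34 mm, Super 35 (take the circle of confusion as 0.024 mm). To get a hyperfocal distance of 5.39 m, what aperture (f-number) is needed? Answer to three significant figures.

Rearrange H = f²/(N·c) + f for N: N = f² / ((H − f)·c).
N = 34² / ((5390 − 34) × 0.024) = 1156 / 128.5 ≈ 8.99.

f/8.99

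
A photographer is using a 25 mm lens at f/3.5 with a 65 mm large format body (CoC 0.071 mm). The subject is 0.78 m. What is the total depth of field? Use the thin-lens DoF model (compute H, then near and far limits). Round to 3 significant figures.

Hyperfocal distance H = f²/(N·c) + f = 25²/(3.5 × 0.071) + 25 = 625/0.2485 + 25 ≈ 2540.1 mm ≈ 2.540 m.
Near limit Dn = s·(H − f)/(H + s − 2f) = 780 × (2540.1 − 25) / (2540.1 + 780 − 2 × 25) = 780 × 2515.1 / 3270.1 ≈ 599.91 mm.
Far limit Df = s·(H − f)/(H − s) = 780 × (2540.1 − 25) / (2540.1 − 780) = 780 × 2515.1 / 1760.1 ≈ 1114.59 mm.
Depth of field = Df − Dn = 1114.59 − 599.91 ≈ 514.68 mm ≈ 0.515 m.

0.515 m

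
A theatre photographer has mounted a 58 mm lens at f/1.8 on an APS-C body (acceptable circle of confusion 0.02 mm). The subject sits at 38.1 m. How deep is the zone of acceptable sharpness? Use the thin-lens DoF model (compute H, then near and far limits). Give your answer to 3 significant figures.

Hyperfocal distance H = f²/(N·c) + f = 58²/(1.8 × 0.02) + 58 = 3364/0.036 + 58 ≈ 93502.4 mm ≈ 93.50 m.
Near limit Dn = s·(H − f)/(H + s − 2f) = 38100 × (93502.4 − 58) / (93502.4 + 38100 − 2 × 58) = 38100 × 93444.4 / 131486.4 ≈ 27077 mm.
Far limit Df = s·(H − f)/(H − s) = 38100 × (93502.4 − 58) / (93502.4 − 38100) = 38100 × 93444.4 / 55402.4 ≈ 64261 mm.
Depth of field = Df − Dn = 64261 − 27077 ≈ 37184 mm ≈ 37.2 m.

37.2 m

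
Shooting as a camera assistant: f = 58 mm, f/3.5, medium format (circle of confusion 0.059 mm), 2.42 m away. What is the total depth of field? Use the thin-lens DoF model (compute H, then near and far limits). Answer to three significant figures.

0.717 m

Hyperfocal distance H = f²/(N·c) + f = 58²/(3.5 × 0.059) + 58 = 3364/0.2065 + 58 ≈ 16348.6 mm ≈ 16.35 m.
Near limit Dn = s·(H − f)/(H + s − 2f) = 2420 × (16348.6 − 58) / (16348.6 + 2420 − 2 × 58) = 2420 × 16290.6 / 18652.6 ≈ 2113.55 mm.
Far limit Df = s·(H − f)/(H − s) = 2420 × (16348.6 − 58) / (16348.6 − 2420) = 2420 × 16290.6 / 13928.6 ≈ 2830.38 mm.
Depth of field = Df − Dn = 2830.38 − 2113.55 ≈ 716.83 mm ≈ 0.717 m.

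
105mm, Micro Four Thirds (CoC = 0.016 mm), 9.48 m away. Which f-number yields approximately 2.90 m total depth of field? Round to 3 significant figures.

Write h = H − f = f²/(N·c). The thin-lens limits are Dn = s·h/(h + (s−f)) and Df = s·h/(h − (s−f)), so DoF = Df − Dn = 2·s·(s−f)·h / (h² − (s−f)²).
That is a quadratic in h: DoF·h² − 2·s·(s−f)·h − DoF·(s−f)² = 0 ⇒ h = (s−f)·(s + √(s² + DoF²)) / DoF = 9375 × (9480 + √(9480² + 2900²)) / 2900 = 9375 × (9480 + 9913.65) / 2900 ≈ 62695 mm.
Then N = f²/(c·h) = 105² / (0.016 × 62695) = 11025 / 1003.1 ≈ 11.

f/11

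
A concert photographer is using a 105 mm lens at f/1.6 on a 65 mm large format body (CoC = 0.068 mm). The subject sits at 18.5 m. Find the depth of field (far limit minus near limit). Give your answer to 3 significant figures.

Hyperfocal distance H = f²/(N·c) + f = 105²/(1.6 × 0.068) + 105 = 11025/0.1088 + 105 ≈ 101437.7 mm ≈ 101.4 m.
Near limit Dn = s·(H − f)/(H + s − 2f) = 18500 × (101437.7 − 105) / (101437.7 + 18500 − 2 × 105) = 18500 × 101332.7 / 119727.7 ≈ 15657.7 mm.
Far limit Df = s·(H − f)/(H − s) = 18500 × (101437.7 − 105) / (101437.7 − 18500) = 18500 × 101332.7 / 82937.7 ≈ 22603.2 mm.
Depth of field = Df − Dn = 22603.2 − 15657.7 ≈ 6945.5 mm ≈ 6.95 m.

6.95 m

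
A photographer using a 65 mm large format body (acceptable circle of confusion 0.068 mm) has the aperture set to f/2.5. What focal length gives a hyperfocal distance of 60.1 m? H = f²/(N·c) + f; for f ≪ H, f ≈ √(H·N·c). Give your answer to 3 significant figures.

From H = f²/(N·c) + f, with f ≪ H: f ≈ √(H·N·c) = √(60100 × 2.5 × 0.068) = √10217 ≈ 101.1 mm.
The +f correction barely moves this — solving exactly, f² + N·c·f − N·c·H = 0 ⇒ f = (−N·c + √((N·c)² + 4·N·c·H))/2 = (−0.17 + √40868)/2 ≈ 100.99 mm, so f ≈ 101 mm.

101 mm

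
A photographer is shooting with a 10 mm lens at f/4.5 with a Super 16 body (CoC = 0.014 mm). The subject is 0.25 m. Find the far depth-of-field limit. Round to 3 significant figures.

Hyperfocal distance H = f²/(N·c) + f = 10²/(4.5 × 0.014) + 10 = 100/0.063 + 10 ≈ 1597.3 mm ≈ 1.597 m.
Far limit Df = s·(H − f)/(H − s) = 250 × (1597.3 − 10) / (1597.3 − 250) = 250 × 1587.3 / 1347.3 ≈ 294.53 mm.

295 mm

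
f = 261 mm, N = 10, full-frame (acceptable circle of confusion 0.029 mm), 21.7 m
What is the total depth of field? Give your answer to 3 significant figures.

Hyperfocal distance H = f²/(N·c) + f = 261²/(10 × 0.029) + 261 = 68121/0.29 + 261 ≈ 235161.0 mm ≈ 235.2 m.
Near limit Dn = s·(H − f)/(H + s − 2f) = 21700 × (235161.0 − 261) / (235161.0 + 21700 − 2 × 261) = 21700 × 234900.0 / 256339.0 ≈ 19885.1 mm.
Far limit Df = s·(H − f)/(H − s) = 21700 × (235161.0 − 261) / (235161.0 − 21700) = 21700 × 234900.0 / 213461.0 ≈ 23879.4 mm.
Depth of field = Df − Dn = 23879.4 − 19885.1 ≈ 3994.3 mm ≈ 3.99 m.

3.99 m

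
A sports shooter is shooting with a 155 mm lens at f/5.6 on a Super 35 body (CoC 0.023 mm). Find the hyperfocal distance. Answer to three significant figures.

Hyperfocal distance H = f²/(N·c) + f = 155²/(5.6 × 0.023) + 155 = 24025/0.1288 + 155 ≈ 186684.5 mm ≈ 187 m.

187 m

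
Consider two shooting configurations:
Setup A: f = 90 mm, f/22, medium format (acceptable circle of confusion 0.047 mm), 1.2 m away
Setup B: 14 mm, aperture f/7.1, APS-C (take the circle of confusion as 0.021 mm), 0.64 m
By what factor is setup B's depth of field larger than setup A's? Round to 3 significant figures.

2.27

Setup A: H = 90²/(22×0.047) + 90 ≈ 7923.7 mm; DoF = Df − Dn = 1398.11 − 1051.07 ≈ 347.04 mm.
Setup B: H = 14²/(7.1×0.021) + 14 ≈ 1328.6 mm; DoF = Df − Dn = 1221.86 − 433.54 ≈ 788.32 mm.
Ratio = 788.32 / 347.04 ≈ 2.27.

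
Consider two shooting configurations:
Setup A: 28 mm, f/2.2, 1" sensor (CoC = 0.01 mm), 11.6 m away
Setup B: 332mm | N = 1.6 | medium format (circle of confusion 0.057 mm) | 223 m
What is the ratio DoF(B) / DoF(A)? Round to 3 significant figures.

Setup A: H = 28²/(2.2×0.01) + 28 ≈ 35664.4 mm; DoF = Df − Dn = 17178.2 − 8756.5 ≈ 8421.7 mm.
Setup B: H = 332²/(1.6×0.057) + 332 ≈ 1208928.5 mm; DoF = Df − Dn = 273364 − 188307 ≈ 85057 mm.
Ratio = 85057 / 8421.7 ≈ 10.1.

10.1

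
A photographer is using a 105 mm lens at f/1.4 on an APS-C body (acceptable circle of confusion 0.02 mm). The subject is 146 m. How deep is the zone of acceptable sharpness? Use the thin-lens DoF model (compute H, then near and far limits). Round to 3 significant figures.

Hyperfocal distance H = f²/(N·c) + f = 105²/(1.4 × 0.02) + 105 = 11025/0.028 + 105 ≈ 393855.0 mm ≈ 393.9 m.
Near limit Dn = s·(H − f)/(H + s − 2f) = 146000 × (393855.0 − 105) / (393855.0 + 146000 − 2 × 105) = 146000 × 393750.0 / 539645.0 ≈ 106528 mm.
Far limit Df = s·(H − f)/(H − s) = 146000 × (393855.0 − 105) / (393855.0 − 146000) = 146000 × 393750.0 / 247855.0 ≈ 231940 mm.
Depth of field = Df − Dn = 231940 − 106528 ≈ 125412 mm ≈ 125 m.

125 m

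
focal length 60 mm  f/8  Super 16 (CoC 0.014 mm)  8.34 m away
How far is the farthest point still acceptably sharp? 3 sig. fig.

11.2 m

Hyperfocal distance H = f²/(N·c) + f = 60²/(8 × 0.014) + 60 = 3600/0.112 + 60 ≈ 32202.9 mm ≈ 32.20 m.
Far limit Df = s·(H − f)/(H − s) = 8340 × (32202.9 − 60) / (32202.9 − 8340) = 8340 × 32142.9 / 23862.9 ≈ 11234 mm ≈ 11.2 m.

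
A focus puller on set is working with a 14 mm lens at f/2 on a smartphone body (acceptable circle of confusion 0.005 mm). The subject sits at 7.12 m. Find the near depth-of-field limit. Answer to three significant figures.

Hyperfocal distance H = f²/(N·c) + f = 14²/(2 × 0.005) + 14 = 196/0.01 + 14 ≈ 19614.0 mm ≈ 19.61 m.
Near limit Dn = s·(H − f)/(H + s − 2f) = 7120 × (19614.0 − 14) / (19614.0 + 7120 − 2 × 14) = 7120 × 19600.0 / 26706.0 ≈ 5225.5 mm ≈ 5.23 m.

5.23 m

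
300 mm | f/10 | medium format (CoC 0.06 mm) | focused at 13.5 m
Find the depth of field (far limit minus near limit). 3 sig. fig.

2.39 m

Hyperfocal distance H = f²/(N·c) + f = 300²/(10 × 0.06) + 300 = 90000/0.6 + 300 ≈ 150300.0 mm ≈ 150.3 m.
Near limit Dn = s·(H − f)/(H + s − 2f) = 13500 × (150300.0 − 300) / (150300.0 + 13500 − 2 × 300) = 13500 × 150000.0 / 163200.0 ≈ 12408.1 mm.
Far limit Df = s·(H − f)/(H − s) = 13500 × (150300.0 − 300) / (150300.0 − 13500) = 13500 × 150000.0 / 136800.0 ≈ 14802.6 mm.
Depth of field = Df − Dn = 14802.6 − 12408.1 ≈ 2394.5 mm ≈ 2.39 m.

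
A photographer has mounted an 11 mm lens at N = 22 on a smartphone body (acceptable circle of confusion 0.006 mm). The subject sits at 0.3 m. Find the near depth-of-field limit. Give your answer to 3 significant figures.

Hyperfocal distance H = f²/(N·c) + f = 11²/(22 × 0.006) + 11 = 121/0.132 + 11 ≈ 927.7 mm ≈ 0.928 m.
Near limit Dn = s·(H − f)/(H + s − 2f) = 300 × (927.7 − 11) / (927.7 + 300 − 2 × 11) = 300 × 916.7 / 1205.7 ≈ 228.09 mm.

228 mm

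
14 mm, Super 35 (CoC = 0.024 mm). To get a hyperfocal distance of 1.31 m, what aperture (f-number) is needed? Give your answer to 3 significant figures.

Rearrange H = f²/(N·c) + f for N: N = f² / ((H − f)·c).
N = 14² / ((1310 − 14) × 0.024) = 196 / 31.10 ≈ 6.30.

f/6.30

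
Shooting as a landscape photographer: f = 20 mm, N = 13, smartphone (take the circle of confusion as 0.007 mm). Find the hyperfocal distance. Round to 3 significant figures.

Hyperfocal distance H = f²/(N·c) + f = 20²/(13 × 0.007) + 20 = 400/0.091 + 20 ≈ 4415.6 mm ≈ 4.42 m.

4.42 m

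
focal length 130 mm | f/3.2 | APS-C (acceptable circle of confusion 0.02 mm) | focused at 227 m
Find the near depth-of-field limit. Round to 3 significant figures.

Hyperfocal distance H = f²/(N·c) + f = 130²/(3.2 × 0.02) + 130 = 16900/0.064 + 130 ≈ 264192.5 mm ≈ 264.2 m.
Near limit Dn = s·(H − f)/(H + s − 2f) = 227000 × (264192.5 − 130) / (264192.5 + 227000 − 2 × 130) = 227000 × 264062.5 / 490932.5 ≈ 122099 mm ≈ 122 m.

122 m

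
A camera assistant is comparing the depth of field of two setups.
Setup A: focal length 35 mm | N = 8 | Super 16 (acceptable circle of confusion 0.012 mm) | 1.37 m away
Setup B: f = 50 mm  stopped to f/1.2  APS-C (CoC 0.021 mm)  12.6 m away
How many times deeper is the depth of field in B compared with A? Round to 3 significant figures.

11.2

Setup A: H = 35²/(8×0.012) + 35 ≈ 12795.4 mm; DoF = Df − Dn = 1530.08 − 1240.25 ≈ 289.83 mm.
Setup B: H = 50²/(1.2×0.021) + 50 ≈ 99256.3 mm; DoF = Df − Dn = 14424.8 − 11185.0 ≈ 3239.8 mm.
Ratio = 3239.8 / 289.83 ≈ 11.2.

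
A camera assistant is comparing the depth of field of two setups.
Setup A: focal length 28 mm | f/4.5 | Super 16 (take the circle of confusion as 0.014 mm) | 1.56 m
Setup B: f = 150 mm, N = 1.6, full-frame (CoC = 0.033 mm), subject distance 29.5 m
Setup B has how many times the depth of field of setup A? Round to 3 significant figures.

Setup A: H = 28²/(4.5×0.014) + 28 ≈ 12472.4 mm; DoF = Df − Dn = 1779.01 − 1389.00 ≈ 390.01 mm.
Setup B: H = 150²/(1.6×0.033) + 150 ≈ 426286.4 mm; DoF = Df − Dn = 31682.1 − 27599.1 ≈ 4083.0 mm.
Ratio = 4083.0 / 390.01 ≈ 10.5.

10.5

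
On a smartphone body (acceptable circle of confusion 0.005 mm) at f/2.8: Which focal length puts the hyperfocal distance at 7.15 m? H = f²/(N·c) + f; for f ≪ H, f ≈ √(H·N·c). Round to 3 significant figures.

10.0 mm

From H = f²/(N·c) + f, with f ≪ H: f ≈ √(H·N·c) = √(7150 × 2.8 × 0.005) = √100.10 ≈ 10.00 mm.
The +f correction barely moves this — solving exactly, f² + N·c·f − N·c·H = 0 ⇒ f = (−N·c + √((N·c)² + 4·N·c·H))/2 = (−0.014 + √400.40)/2 ≈ 9.9980 mm, so f ≈ 10.0 mm.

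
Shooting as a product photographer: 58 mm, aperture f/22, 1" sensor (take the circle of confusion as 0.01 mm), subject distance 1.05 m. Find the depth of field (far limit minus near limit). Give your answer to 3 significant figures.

Hyperfocal distance H = f²/(N·c) + f = 58²/(22 × 0.01) + 58 = 3364/0.22 + 58 ≈ 15348.9 mm ≈ 15.35 m.
Near limit Dn = s·(H − f)/(H + s − 2f) = 1050 × (15348.9 − 58) / (15348.9 + 1050 − 2 × 58) = 1050 × 15290.9 / 16282.9 ≈ 986.03 mm.
Far limit Df = s·(H − f)/(H − s) = 1050 × (15348.9 − 58) / (15348.9 − 1050) = 1050 × 15290.9 / 14298.9 ≈ 1122.84 mm.
Depth of field = Df − Dn = 1122.84 − 986.03 ≈ 136.81 mm.

137 mm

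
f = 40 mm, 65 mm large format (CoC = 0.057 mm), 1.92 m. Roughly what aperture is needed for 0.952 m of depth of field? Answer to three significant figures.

f/3.50

Write h = H − f = f²/(N·c). The thin-lens limits are Dn = s·h/(h + (s−f)) and Df = s·h/(h − (s−f)), so DoF = Df − Dn = 2·s·(s−f)·h / (h² − (s−f)²).
That is a quadratic in h: DoF·h² − 2·s·(s−f)·h − DoF·(s−f)² = 0 ⇒ h = (s−f)·(s + √(s² + DoF²)) / DoF = 1880 × (1920 + √(1920² + 952²)) / 952 = 1880 × (1920 + 2143.06) / 952 ≈ 8023.7 mm.
Then N = f²/(c·h) = 40² / (0.057 × 8023.7) = 1600 / 457.35 ≈ 3.50.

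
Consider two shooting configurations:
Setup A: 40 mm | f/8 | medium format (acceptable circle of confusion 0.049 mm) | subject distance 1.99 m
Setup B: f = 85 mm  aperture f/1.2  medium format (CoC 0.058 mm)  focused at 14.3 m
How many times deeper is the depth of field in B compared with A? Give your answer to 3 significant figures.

1.62

Setup A: H = 40²/(8×0.049) + 40 ≈ 4121.6 mm; DoF = Df − Dn = 3810.4 − 1346.6 ≈ 2463.8 mm.
Setup B: H = 85²/(1.2×0.058) + 85 ≈ 103892.5 mm; DoF = Df − Dn = 16568.9 − 12577.7 ≈ 3991.2 mm.
Ratio = 3991.2 / 2463.8 ≈ 1.62.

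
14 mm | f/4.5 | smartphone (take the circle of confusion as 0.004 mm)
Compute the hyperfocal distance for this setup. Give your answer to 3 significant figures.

Hyperfocal distance H = f²/(N·c) + f = 14²/(4.5 × 0.004) + 14 = 196/0.018 + 14 ≈ 10902.9 mm ≈ 10.9 m.

10.9 m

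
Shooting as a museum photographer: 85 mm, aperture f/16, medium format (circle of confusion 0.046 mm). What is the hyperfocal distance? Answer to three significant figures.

Hyperfocal distance H = f²/(N·c) + f = 85²/(16 × 0.046) + 85 = 7225/0.736 + 85 ≈ 9901.6 mm ≈ 9.90 m.

9.90 m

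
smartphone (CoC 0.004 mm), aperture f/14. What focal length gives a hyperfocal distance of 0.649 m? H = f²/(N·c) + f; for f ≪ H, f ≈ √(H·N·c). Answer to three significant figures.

From H = f²/(N·c) + f, with f ≪ H: f ≈ √(H·N·c) = √(649 × 14 × 0.004) = √36.344 ≈ 6.029 mm.
Exact: f² + N·c·f − N·c·H = 0 ⇒ f = (−N·c + √((N·c)² + 4·N·c·H))/2 = (−0.056 + √145.38)/2 ≈ 6.0007 mm ≈ 6.00 mm.

6.00 mm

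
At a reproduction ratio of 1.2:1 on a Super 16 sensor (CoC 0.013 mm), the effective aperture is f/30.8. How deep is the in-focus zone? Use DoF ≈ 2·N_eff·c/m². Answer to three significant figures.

At magnification m, DoF ≈ 2·N_eff·c/m² = 2 × 30.8 × 0.013 / 1.2² = 0.8008 / 1.44 ≈ 0.556 mm.

0.556 mm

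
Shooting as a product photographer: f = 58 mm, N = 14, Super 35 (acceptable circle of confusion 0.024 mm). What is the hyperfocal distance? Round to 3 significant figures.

Hyperfocal distance H = f²/(N·c) + f = 58²/(14 × 0.024) + 58 = 3364/0.336 + 58 ≈ 10069.9 mm ≈ 10.1 m.

10.1 m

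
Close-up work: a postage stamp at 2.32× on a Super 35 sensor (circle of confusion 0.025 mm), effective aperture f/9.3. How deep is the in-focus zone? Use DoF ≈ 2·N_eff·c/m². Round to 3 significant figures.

At magnification m, DoF ≈ 2·N_eff·c/m² = 2 × 9.3 × 0.025 / 2.32² = 0.465 / 5.382 ≈ 0.0864 mm.

0.0864 mm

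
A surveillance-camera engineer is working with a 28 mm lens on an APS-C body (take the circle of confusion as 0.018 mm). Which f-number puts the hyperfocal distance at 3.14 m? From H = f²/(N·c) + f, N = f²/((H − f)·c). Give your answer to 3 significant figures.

f/14

Rearrange H = f²/(N·c) + f for N: N = f² / ((H − f)·c).
N = 28² / ((3140 − 28) × 0.018) = 784 / 56.02 ≈ 14.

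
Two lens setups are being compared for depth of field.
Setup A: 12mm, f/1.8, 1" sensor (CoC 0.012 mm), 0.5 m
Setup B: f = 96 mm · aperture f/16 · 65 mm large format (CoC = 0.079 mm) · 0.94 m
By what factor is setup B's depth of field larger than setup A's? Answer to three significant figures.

3.00

Setup A: H = 12²/(1.8×0.012) + 12 ≈ 6678.7 mm; DoF = Df − Dn = 539.491 − 465.896 ≈ 73.595 mm.
Setup B: H = 96²/(16×0.079) + 96 ≈ 7387.1 mm; DoF = Df − Dn = 1063.06 − 842.48 ≈ 220.58 mm.
Ratio = 220.58 / 73.595 ≈ 3.00.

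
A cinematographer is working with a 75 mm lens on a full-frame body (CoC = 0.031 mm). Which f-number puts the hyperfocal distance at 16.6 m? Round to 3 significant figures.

f/11

Rearrange H = f²/(N·c) + f for N: N = f² / ((H − f)·c).
N = 75² / ((16600 − 75) × 0.031) = 5625 / 512.3 ≈ 11.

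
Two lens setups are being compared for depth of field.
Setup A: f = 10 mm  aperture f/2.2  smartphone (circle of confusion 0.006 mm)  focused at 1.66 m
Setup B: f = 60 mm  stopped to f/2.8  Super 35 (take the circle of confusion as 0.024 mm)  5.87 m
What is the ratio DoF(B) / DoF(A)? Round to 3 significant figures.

1.70

Setup A: H = 10²/(2.2×0.006) + 10 ≈ 7585.8 mm; DoF = Df − Dn = 2122.22 − 1363.11 ≈ 759.11 mm.
Setup B: H = 60²/(2.8×0.024) + 60 ≈ 53631.4 mm; DoF = Df − Dn = 6584.1 − 5295.7 ≈ 1288.4 mm.
Ratio = 1288.4 / 759.11 ≈ 1.70.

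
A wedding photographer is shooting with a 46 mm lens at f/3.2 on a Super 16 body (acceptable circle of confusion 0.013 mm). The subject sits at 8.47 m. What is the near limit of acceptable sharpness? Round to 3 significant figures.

7.27 m

Hyperfocal distance H = f²/(N·c) + f = 46²/(3.2 × 0.013) + 46 = 2116/0.0416 + 46 ≈ 50911.4 mm ≈ 50.91 m.
Near limit Dn = s·(H − f)/(H + s − 2f) = 8470 × (50911.4 − 46) / (50911.4 + 8470 − 2 × 46) = 8470 × 50865.4 / 59289.4 ≈ 7266.6 mm ≈ 7.27 m.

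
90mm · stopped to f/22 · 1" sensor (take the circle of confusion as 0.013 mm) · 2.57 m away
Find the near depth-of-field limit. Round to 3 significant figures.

2.36 m

Hyperfocal distance H = f²/(N·c) + f = 90²/(22 × 0.013) + 90 = 8100/0.286 + 90 ≈ 28411.7 mm ≈ 28.41 m.
Near limit Dn = s·(H − f)/(H + s − 2f) = 2570 × (28411.7 − 90) / (28411.7 + 2570 − 2 × 90) = 2570 × 28321.7 / 30801.7 ≈ 2363.1 mm ≈ 2.36 m.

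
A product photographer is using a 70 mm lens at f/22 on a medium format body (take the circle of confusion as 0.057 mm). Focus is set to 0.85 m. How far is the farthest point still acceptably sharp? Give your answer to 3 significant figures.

1.06 m

Hyperfocal distance H = f²/(N·c) + f = 70²/(22 × 0.057) + 70 = 4900/1.254 + 70 ≈ 3977.5 mm ≈ 3.977 m.
Far limit Df = s·(H − f)/(H − s) = 850 × (3977.5 − 70) / (3977.5 − 850) = 850 × 3907.5 / 3127.5 ≈ 1062.0 mm ≈ 1.06 m.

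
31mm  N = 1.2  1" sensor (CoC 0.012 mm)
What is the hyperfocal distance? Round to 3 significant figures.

Hyperfocal distance H = f²/(N·c) + f = 31²/(1.2 × 0.012) + 31 = 961/0.0144 + 31 ≈ 66767.1 mm ≈ 66.8 m.

66.8 m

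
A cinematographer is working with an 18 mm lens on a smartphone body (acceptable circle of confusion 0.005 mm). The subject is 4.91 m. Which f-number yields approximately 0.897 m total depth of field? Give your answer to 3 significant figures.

f/1.20

Write h = H − f = f²/(N·c). The thin-lens limits are Dn = s·h/(h + (s−f)) and Df = s·h/(h − (s−f)), so DoF = Df − Dn = 2·s·(s−f)·h / (h² − (s−f)²).
That is a quadratic in h: DoF·h² − 2·s·(s−f)·h − DoF·(s−f)² = 0 ⇒ h = (s−f)·(s + √(s² + DoF²)) / DoF = 4892 × (4910 + √(4910² + 897²)) / 897 = 4892 × (4910 + 4991.26) / 897 ≈ 53999 mm.
Then N = f²/(c·h) = 18² / (0.005 × 53999) = 324 / 269.99 ≈ 1.20.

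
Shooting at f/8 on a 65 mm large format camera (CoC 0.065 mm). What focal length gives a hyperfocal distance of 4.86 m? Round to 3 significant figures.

From H = f²/(N·c) + f, with f ≪ H: f ≈ √(H·N·c) = √(4860 × 8 × 0.065) = √2527.2 ≈ 50.27 mm.
Exact: f² + N·c·f − N·c·H = 0 ⇒ f = (−N·c + √((N·c)² + 4·N·c·H))/2 = (−0.52 + √10109)/2 ≈ 50.012 mm ≈ 50.0 mm.

50.0 mm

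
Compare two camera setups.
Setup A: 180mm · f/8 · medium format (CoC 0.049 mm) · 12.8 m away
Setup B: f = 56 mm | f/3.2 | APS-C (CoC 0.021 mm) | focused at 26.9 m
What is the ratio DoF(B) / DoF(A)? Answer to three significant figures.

11.6

Setup A: H = 180²/(8×0.049) + 180 ≈ 82833.1 mm; DoF = Df − Dn = 15106.6 − 11104.5 ≈ 4002.1 mm.
Setup B: H = 56²/(3.2×0.021) + 56 ≈ 46722.7 mm; DoF = Df − Dn = 63328 − 17077 ≈ 46251 mm.
Ratio = 46251 / 4002.1 ≈ 11.6.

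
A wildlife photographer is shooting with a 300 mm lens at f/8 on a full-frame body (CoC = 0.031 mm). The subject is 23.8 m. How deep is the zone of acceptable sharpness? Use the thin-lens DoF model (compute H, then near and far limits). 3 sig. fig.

3.10 m

Hyperfocal distance H = f²/(N·c) + f = 300²/(8 × 0.031) + 300 = 90000/0.248 + 300 ≈ 363203.2 mm ≈ 363.2 m.
Near limit Dn = s·(H − f)/(H + s − 2f) = 23800 × (363203.2 − 300) / (363203.2 + 23800 − 2 × 300) = 23800 × 362903.2 / 386403.2 ≈ 22352.5 mm.
Far limit Df = s·(H − f)/(H − s) = 23800 × (363203.2 − 300) / (363203.2 − 23800) = 23800 × 362903.2 / 339403.2 ≈ 25447.9 mm.
Depth of field = Df − Dn = 25447.9 − 22352.5 ≈ 3095.4 mm ≈ 3.10 m.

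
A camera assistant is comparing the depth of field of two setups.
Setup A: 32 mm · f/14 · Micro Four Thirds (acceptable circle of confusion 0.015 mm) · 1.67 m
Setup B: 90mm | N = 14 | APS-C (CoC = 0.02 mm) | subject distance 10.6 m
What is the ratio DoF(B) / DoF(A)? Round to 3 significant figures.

7.02

Setup A: H = 32²/(14×0.015) + 32 ≈ 4908.2 mm; DoF = Df − Dn = 2514.7 − 1250.1 ≈ 1264.6 mm.
Setup B: H = 90²/(14×0.02) + 90 ≈ 29018.6 mm; DoF = Df − Dn = 16648.6 − 7775.2 ≈ 8873.4 mm.
Ratio = 8873.4 / 1264.6 ≈ 7.02.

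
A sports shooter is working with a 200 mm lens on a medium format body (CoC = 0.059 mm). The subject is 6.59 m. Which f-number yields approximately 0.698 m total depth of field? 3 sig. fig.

Write h = H − f = f²/(N·c). The thin-lens limits are Dn = s·h/(h + (s−f)) and Df = s·h/(h − (s−f)), so DoF = Df − Dn = 2·s·(s−f)·h / (h² − (s−f)²).
That is a quadratic in h: DoF·h² − 2·s·(s−f)·h − DoF·(s−f)² = 0 ⇒ h = (s−f)·(s + √(s² + DoF²)) / DoF = 6390 × (6590 + √(6590² + 698²)) / 698 = 6390 × (6590 + 6626.86) / 698 ≈ 120997 mm.
Then N = f²/(c·h) = 200² / (0.059 × 120997) = 40000 / 7138.8 ≈ 5.60.

f/5.60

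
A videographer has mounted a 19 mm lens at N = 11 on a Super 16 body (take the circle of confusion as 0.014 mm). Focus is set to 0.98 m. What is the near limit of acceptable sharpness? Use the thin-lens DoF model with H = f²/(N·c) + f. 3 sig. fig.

0.695 m

Hyperfocal distance H = f²/(N·c) + f = 19²/(11 × 0.014) + 19 = 361/0.154 + 19 ≈ 2363.2 mm ≈ 2.363 m.
Near limit Dn = s·(H − f)/(H + s − 2f) = 980 × (2363.2 − 19) / (2363.2 + 980 − 2 × 19) = 980 × 2344.2 / 3305.2 ≈ 695.06 mm ≈ 0.695 m.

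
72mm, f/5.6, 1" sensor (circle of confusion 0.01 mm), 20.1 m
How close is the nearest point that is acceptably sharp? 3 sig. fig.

16.5 m

Hyperfocal distance H = f²/(N·c) + f = 72²/(5.6 × 0.01) + 72 = 5184/0.056 + 72 ≈ 92643.4 mm ≈ 92.64 m.
Near limit Dn = s·(H − f)/(H + s − 2f) = 20100 × (92643.4 − 72) / (92643.4 + 20100 − 2 × 72) = 20100 × 92571.4 / 112599.4 ≈ 16525 mm ≈ 16.5 m.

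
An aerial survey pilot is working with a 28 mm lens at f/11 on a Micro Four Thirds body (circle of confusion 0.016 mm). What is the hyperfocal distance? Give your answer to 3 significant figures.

4.48 m

Hyperfocal distance H = f²/(N·c) + f = 28²/(11 × 0.016) + 28 = 784/0.176 + 28 ≈ 4482.5 mm ≈ 4.48 m.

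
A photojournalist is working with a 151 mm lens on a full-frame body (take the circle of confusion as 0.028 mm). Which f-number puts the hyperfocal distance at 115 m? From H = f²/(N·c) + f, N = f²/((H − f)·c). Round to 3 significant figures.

f/7.09

Rearrange H = f²/(N·c) + f for N: N = f² / ((H − f)·c).
N = 151² / ((115000 − 151) × 0.028) = 22801 / 3216 ≈ 7.09.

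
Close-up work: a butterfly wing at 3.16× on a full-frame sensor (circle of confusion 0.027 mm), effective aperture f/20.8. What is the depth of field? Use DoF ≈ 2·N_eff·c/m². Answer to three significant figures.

0.112 mm

At magnification m, DoF ≈ 2·N_eff·c/m² = 2 × 20.8 × 0.027 / 3.16² = 1.123 / 9.986 ≈ 0.112 mm.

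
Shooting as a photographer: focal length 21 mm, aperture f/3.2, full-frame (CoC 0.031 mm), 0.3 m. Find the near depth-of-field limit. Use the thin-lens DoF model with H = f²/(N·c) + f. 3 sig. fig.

282 mm

Hyperfocal distance H = f²/(N·c) + f = 21²/(3.2 × 0.031) + 21 = 441/0.0992 + 21 ≈ 4466.6 mm ≈ 4.467 m.
Near limit Dn = s·(H − f)/(H + s − 2f) = 300 × (4466.6 − 21) / (4466.6 + 300 − 2 × 21) = 300 × 4445.6 / 4724.6 ≈ 282.28 mm.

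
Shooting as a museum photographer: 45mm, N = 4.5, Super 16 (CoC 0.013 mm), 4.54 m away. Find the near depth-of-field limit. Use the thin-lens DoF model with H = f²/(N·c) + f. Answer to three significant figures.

4.02 m

Hyperfocal distance H = f²/(N·c) + f = 45²/(4.5 × 0.013) + 45 = 2025/0.0585 + 45 ≈ 34660.4 mm ≈ 34.66 m.
Near limit Dn = s·(H − f)/(H + s − 2f) = 4540 × (34660.4 − 45) / (34660.4 + 4540 − 2 × 45) = 4540 × 34615.4 / 39110.4 ≈ 4018.2 mm ≈ 4.02 m.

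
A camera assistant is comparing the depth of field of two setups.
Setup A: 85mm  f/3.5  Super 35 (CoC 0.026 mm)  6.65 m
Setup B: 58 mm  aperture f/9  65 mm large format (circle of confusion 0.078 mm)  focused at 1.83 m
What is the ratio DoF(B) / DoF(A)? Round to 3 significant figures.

Setup A: H = 85²/(3.5×0.026) + 85 ≈ 79480.6 mm; DoF = Df − Dn = 7249.4 − 6142.1 ≈ 1107.3 mm.
Setup B: H = 58²/(9×0.078) + 58 ≈ 4850.0 mm; DoF = Df − Dn = 2903.8 − 1336.0 ≈ 1567.8 mm.
Ratio = 1567.8 / 1107.3 ≈ 1.42.

1.42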